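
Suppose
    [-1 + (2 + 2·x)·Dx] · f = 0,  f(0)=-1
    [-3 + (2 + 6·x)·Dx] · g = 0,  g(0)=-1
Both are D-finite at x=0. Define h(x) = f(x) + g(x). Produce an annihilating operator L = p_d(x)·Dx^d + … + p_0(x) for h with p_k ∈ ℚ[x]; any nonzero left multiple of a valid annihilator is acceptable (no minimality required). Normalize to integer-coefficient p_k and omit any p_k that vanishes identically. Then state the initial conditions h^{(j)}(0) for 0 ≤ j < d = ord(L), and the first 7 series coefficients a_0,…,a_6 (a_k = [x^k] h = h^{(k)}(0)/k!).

f: a_k = -1, -1/2, 1/8, -1/16, 5/128, -7/256, 21/1024, …
g: a_k = -1, -3/2, 9/8, -27/16, 405/128, -1701/256, 15309/1024, …
Weyl lclm of L_f,L_g ⇒ L₀ (ord ≤ 2).
L = -3 + (8 + 12·x)·Dx + (4 + 16·x + 12·x^2)·Dx^2  (order 2).
h: a_k = -2, -2, 5/4, -7/4, 205/64, -427/64, 7665/512, …
ICs: h(0) = -2, h′(0) = -2.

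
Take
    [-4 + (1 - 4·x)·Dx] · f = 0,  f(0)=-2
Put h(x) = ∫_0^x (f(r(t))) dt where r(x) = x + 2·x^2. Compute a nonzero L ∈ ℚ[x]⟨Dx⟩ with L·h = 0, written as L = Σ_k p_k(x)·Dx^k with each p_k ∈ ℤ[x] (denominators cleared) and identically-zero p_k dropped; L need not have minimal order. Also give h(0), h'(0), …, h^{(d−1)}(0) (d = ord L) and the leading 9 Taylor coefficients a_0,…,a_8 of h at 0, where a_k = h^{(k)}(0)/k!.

f: a_k = -2, -8, -32, -128, -512, -2048, -8192, -32768, -131072, …
L₀ from L_f via x↦r, Dx↦r'^{-1}Dx.
Integrate: L := L₀·Dx.
L = (4 + 16·x)·Dx + (-1 + 4·x + 8·x^2)·Dx^2  (order 2).
h: a_k = 0, -2, -4, -16, -64, -1408/5, -1280, -41984/7, -28672, …
ICs: h(0) = 0, h′(0) = -2.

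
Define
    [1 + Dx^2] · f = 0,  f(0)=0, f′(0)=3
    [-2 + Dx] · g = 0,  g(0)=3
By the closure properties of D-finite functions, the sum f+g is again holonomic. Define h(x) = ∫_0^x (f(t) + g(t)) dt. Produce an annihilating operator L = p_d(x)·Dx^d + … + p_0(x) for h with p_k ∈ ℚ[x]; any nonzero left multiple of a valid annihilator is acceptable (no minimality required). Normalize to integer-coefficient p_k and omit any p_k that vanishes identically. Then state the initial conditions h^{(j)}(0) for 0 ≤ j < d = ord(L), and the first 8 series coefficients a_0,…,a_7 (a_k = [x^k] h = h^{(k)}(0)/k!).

L = -2·Dx + Dx^2 - 2·Dx^3 + Dx^4  (order 4).
h: a_k = 0, 3, 9/2, 2, 7/8, 2/5, 11/80, 4/105, …
ICs: h(0) = 0, h′(0) = 3, h′′(0) = 9, h′′′(0) = 12.

f: a_k = 0, 3, 0, -1/2, 0, 1/40, 0, -1/1680, …
g: a_k = 3, 6, 6, 4, 2, 4/5, 4/15, 8/105, …
Weyl lclm of L_f,L_g ⇒ L₀ (ord ≤ 3).
h=∫h₀ ⇒ L = L₀·Dx.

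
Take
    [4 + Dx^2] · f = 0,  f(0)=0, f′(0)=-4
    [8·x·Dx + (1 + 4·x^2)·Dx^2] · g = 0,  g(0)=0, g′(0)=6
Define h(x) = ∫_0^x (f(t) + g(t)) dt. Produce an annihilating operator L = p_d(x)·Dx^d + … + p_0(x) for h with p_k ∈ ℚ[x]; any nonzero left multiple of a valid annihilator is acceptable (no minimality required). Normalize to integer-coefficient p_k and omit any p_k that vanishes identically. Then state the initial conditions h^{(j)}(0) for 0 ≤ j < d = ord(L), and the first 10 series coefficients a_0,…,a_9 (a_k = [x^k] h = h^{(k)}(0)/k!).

L = (-352·x + 1792·x^3 + 512·x^5)·Dx^2 + (-4 + 112·x^2 + 576·x^4 + 256·x^6)·Dx^3 + (-88·x + 448·x^3 + 128·x^5)·Dx^4 + (-1 + 28·x^2 + 144·x^4 + 64·x^6)·Dx^5  (order 5).
h: a_k = 0, 0, 1, 0, -4/3, 0, 28/9, 0, -2158/315, 0, …
ICs: h(0) = 0, h′(0) = 0, h′′(0) = 2, h′′′(0) = 0, h′′′′(0) = -32.

f: a_k = 0, -4, 0, 8/3, 0, -8/15, 0, 16/315, 0, -8/2835, …
g: a_k = 0, 6, 0, -8, 0, 96/5, 0, -384/7, 0, 512/3, …
L₀ := lclm(L_f,L_g); ord L₀ ≤ 2+2.
h=∫h₀ ⇒ L = L₀·Dx.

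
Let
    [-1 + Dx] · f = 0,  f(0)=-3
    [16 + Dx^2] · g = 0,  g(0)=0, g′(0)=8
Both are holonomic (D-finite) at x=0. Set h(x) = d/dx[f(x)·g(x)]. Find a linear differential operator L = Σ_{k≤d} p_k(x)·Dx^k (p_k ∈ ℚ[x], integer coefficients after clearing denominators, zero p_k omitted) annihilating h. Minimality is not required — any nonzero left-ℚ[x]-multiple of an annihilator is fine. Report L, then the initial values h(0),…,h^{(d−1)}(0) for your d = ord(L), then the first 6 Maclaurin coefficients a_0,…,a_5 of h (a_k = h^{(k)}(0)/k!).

f: a_k = -3, -3, -3/2, -1/2, -1/8, -1/40, …
g: a_k = 0, 8, 0, -64/3, 0, 256/15, …
h₀=f·g: eliminate ⇒ L₀, order ≤ 1·2.
Differentiate: ansatz ord ≤ ord L₀ ⇒ L.
L = 17 - 2·Dx + Dx^2  (order 2).
h: a_k = -24, -48, 156, 240, -101, -1222/5, …
ICs: h(0) = -24, h′(0) = -48.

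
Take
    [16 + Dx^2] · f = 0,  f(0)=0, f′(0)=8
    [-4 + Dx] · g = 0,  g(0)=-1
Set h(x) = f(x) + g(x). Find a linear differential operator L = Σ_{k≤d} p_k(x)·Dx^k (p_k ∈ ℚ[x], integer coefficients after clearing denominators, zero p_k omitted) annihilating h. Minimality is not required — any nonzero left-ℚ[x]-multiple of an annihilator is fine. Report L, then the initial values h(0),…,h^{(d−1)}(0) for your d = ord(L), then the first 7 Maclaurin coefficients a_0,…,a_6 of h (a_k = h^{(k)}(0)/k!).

f: a_k = 0, 8, 0, -64/3, 0, 256/15, 0, …
g: a_k = -1, -4, -8, -32/3, -32/3, -128/15, -256/45, …
h₀=f+g: left-lcm gives L₀, ord ≤ 3.
L = -64 + 16·Dx - 4·Dx^2 + Dx^3  (order 3).
h: a_k = -1, 4, -8, -32, -32/3, 128/15, -256/45, …
ICs: h(0) = -1, h′(0) = 4, h′′(0) = -16.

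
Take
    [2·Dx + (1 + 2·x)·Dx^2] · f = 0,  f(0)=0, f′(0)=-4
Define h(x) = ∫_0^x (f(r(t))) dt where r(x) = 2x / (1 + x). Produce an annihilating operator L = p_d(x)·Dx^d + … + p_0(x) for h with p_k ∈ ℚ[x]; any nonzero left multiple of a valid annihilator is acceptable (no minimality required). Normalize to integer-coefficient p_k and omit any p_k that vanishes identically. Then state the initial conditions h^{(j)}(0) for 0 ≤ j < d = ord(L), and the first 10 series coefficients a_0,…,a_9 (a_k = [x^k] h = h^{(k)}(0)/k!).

f: a_k = 0, -4, 4, -16/3, 8, -64/5, 64/3, -256/7, 64, -1024/9, …
f∘r: x↦r, Dx↦Dx/r' in L_f ⇒ L₀.
∫: right-multiply L₀ by Dx.
L = (6 + 10·x)·Dx^2 + (1 + 6·x + 5·x^2)·Dx^3  (order 3).
h: a_k = 0, 0, -4, 8, -62/3, 312/5, -3124/15, 744, -19531/7, 32552/3, …
ICs: h(0) = 0, h′(0) = 0, h′′(0) = -8.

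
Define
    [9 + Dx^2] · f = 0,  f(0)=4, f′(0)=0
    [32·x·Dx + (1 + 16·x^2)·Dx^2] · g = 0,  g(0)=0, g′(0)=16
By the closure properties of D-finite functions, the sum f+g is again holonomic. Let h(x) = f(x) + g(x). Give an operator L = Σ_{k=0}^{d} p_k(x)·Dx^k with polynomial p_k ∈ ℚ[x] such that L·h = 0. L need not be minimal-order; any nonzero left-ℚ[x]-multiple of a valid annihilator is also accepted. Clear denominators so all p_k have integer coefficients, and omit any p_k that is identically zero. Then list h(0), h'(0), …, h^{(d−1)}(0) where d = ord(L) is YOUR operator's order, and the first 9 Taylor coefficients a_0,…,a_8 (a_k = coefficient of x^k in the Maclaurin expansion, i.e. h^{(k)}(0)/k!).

L = (-52704·x + 967680·x^3 + 663552·x^5)·Dx + (-207 + 13104·x^2 + 283392·x^4 + 331776·x^6)·Dx^2 + (-5856·x + 107520·x^3 + 73728·x^5)·Dx^3 + (-23 + 1456·x^2 + 31488·x^4 + 36864·x^6)·Dx^4  (order 4).
h: a_k = 4, 16, -18, -256/3, 27/2, 4096/5, -81/20, -65536/7, 729/1120, …
ICs: h(0) = 4, h′(0) = 16, h′′(0) = -36, h′′′(0) = -512.

f: a_k = 4, 0, -18, 0, 27/2, 0, -81/20, 0, 729/1120, …
g: a_k = 0, 16, 0, -256/3, 0, 4096/5, 0, -65536/7, 0, …
Weyl lclm of L_f,L_g ⇒ L₀ (ord ≤ 4).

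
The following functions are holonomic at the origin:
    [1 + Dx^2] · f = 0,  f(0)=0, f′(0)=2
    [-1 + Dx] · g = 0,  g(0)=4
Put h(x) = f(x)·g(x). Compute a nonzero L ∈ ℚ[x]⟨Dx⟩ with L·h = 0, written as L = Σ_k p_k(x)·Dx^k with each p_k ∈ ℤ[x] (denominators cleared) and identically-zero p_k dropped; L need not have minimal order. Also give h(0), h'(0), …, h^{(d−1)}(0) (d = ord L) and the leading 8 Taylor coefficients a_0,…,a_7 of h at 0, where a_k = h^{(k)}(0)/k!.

L = 2 - 2·Dx + Dx^2  (order 2).
h: a_k = 0, 8, 8, 8/3, 0, -4/15, -4/45, -4/315, …
ICs: h(0) = 0, h′(0) = 8.

f: a_k = 0, 2, 0, -1/3, 0, 1/60, 0, -1/2520, …
g: a_k = 4, 4, 2, 2/3, 1/6, 1/30, 1/180, 1/1260, …
h₀=f·g: eliminate ⇒ L₀, order ≤ 2·1.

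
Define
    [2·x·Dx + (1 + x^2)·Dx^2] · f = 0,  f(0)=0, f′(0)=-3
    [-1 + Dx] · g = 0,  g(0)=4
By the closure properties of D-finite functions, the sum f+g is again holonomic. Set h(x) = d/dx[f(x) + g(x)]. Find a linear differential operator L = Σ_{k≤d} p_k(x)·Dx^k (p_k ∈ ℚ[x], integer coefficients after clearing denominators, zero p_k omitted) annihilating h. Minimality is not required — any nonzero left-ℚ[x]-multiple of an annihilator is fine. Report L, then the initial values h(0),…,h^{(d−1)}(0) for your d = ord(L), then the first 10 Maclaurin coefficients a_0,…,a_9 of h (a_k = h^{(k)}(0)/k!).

f: a_k = 0, -3, 0, 1, 0, -3/5, 0, 3/7, 0, -1/3, …
g: a_k = 4, 4, 2, 2/3, 1/6, 1/30, 1/180, 1/1260, 1/10080, 1/90720, …
Sum ⇒ L₀ = lclm(L_f,L_g) in ℚ(x)⟨Dx⟩.
Differentiate: ansatz ord ≤ ord L₀ ⇒ L.
L = (2 - 4·x - 2·x^2) + (-3 + 3·x + x^2 - x^3)·Dx + (1 + x + x^2 + x^3)·Dx^2  (order 2).
h: a_k = 1, 4, 5, 2/3, -17/6, 1/30, 541/180, 1/1260, -30239/10080, 1/90720, …
ICs: h(0) = 1, h′(0) = 4.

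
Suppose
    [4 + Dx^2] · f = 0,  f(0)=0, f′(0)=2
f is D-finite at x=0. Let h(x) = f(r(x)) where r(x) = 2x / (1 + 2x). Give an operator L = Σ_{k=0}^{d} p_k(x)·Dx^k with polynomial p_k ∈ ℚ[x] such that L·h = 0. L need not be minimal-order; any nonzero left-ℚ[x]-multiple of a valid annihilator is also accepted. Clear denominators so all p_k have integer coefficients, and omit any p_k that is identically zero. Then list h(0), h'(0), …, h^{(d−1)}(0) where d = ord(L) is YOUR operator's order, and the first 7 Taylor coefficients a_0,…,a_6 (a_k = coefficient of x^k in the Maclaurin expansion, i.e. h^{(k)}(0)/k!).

L = 16 + (4 + 24·x + 48·x^2 + 32·x^3)·Dx + (1 + 8·x + 24·x^2 + 32·x^3 + 16·x^4)·Dx^2  (order 2).
h: a_k = 0, 4, -8, 16/3, 32, -2752/15, 640, …
ICs: h(0) = 0, h′(0) = 4.

f: a_k = 0, 2, 0, -4/3, 0, 4/15, 0, …
Substitute x→r, Dx→(1/r')Dx; clear ⇒ L₀.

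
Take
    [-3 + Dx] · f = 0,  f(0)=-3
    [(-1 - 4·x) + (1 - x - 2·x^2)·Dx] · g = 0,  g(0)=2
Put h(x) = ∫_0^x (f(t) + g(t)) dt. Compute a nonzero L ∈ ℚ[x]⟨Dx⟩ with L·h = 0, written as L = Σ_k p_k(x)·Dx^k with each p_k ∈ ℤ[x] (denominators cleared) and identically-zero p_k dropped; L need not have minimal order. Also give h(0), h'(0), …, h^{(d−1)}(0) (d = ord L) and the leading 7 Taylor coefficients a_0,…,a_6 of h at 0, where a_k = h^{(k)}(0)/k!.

f: a_k = -3, -9, -27/2, -27/2, -81/8, -243/40, -243/80, …
g: a_k = 2, 2, 6, 10, 22, 42, 86, …
Weyl lclm of L_f,L_g ⇒ L₀ (ord ≤ 2).
h=∫₀ˣh₀: take L = L₀·Dx.
L = (9 + 9·x + 126·x^2 + 72·x^3)·Dx + (3 - 30·x - 51·x^2 + 36·x^3 + 36·x^4)·Dx^2 + (-2 + 9·x + 3·x^2 - 20·x^3 - 12·x^4)·Dx^3  (order 3).
h: a_k = 0, -1, -7/2, -5/2, -7/8, 19/8, 479/80, …
ICs: h(0) = 0, h′(0) = -1, h′′(0) = -7.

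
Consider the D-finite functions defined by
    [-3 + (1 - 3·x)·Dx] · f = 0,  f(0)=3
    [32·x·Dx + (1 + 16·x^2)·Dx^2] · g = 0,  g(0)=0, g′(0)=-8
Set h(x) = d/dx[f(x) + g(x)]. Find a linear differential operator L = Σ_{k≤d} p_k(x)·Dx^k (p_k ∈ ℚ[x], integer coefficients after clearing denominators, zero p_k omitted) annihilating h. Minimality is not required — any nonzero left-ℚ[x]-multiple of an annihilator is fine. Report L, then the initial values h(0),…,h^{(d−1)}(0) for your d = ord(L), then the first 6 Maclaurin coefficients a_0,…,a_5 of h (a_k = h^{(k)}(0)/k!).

f: a_k = 3, 9, 27, 81, 243, 729, …
g: a_k = 0, -8, 0, 128/3, 0, -2048/5, …
Sum ⇒ L₀ = lclm(L_f,L_g) in ℚ(x)⟨Dx⟩.
Differentiate: ansatz ord ≤ ord L₀ ⇒ L.
L = (-96 + 1152·x + 4608·x^2) + (43 - 96·x + 240·x^2 + 4608·x^3)·Dx + (-3 - 7·x - 112·x^3 + 768·x^4)·Dx^2  (order 2).
h: a_k = 1, 54, 371, 972, 1597, 13122, …
ICs: h(0) = 1, h′(0) = 54.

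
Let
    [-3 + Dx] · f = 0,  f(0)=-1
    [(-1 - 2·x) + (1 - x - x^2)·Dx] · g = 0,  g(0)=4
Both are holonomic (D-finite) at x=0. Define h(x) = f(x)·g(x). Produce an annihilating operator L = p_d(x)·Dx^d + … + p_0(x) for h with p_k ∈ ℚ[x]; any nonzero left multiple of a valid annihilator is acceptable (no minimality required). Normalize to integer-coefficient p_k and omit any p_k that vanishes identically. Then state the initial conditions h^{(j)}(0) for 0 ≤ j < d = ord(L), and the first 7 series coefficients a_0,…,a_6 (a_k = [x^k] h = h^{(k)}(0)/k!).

L = (4 - x - 3·x^2) + (-1 + x + x^2)·Dx  (order 1).
h: a_k = -4, -16, -38, -72, -247/2, -1018/5, -6623/20, …
ICs: h(0) = -4.

f: a_k = -1, -3, -9/2, -9/2, -27/8, -81/40, -81/80, …
g: a_k = 4, 4, 8, 12, 20, 32, 52, …
h₀=f·g: eliminate ⇒ L₀, order ≤ 1·1.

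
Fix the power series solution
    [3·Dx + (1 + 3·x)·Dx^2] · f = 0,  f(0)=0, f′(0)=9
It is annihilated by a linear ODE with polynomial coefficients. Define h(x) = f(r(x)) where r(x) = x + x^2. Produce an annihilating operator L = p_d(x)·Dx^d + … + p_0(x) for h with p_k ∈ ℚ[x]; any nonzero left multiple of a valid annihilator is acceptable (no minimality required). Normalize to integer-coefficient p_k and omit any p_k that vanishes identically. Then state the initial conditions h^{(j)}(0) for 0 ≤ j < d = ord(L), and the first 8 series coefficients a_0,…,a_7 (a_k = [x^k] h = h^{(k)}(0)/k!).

L = (1 + 6·x + 6·x^2)·Dx + (1 + 5·x + 9·x^2 + 6·x^3)·Dx^2  (order 2).
h: a_k = 0, 9, -9/2, 0, 27/4, -81/5, 27, -243/7, …
ICs: h(0) = 0, h′(0) = 9.

f: a_k = 0, 9, -27/2, 27, -243/4, 729/5, -729/2, 6561/7, …
h₀=f(r): pull back L_f along r ⇒ L₀.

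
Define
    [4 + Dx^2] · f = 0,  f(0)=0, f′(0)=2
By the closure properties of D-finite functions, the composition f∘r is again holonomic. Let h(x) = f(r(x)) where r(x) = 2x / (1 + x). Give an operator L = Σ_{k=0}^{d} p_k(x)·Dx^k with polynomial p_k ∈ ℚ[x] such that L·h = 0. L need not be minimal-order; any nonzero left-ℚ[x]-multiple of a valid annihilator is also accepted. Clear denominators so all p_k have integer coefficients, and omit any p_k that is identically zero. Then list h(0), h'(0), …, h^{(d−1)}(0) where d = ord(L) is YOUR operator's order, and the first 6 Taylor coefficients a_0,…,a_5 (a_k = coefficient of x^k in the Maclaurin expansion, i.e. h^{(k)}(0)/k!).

f: a_k = 0, 2, 0, -4/3, 0, 4/15, …
h₀=f(r): pull back L_f along r ⇒ L₀.
L = 16 + (2 + 6·x + 6·x^2 + 2·x^3)·Dx + (1 + 4·x + 6·x^2 + 4·x^3 + x^4)·Dx^2  (order 2).
h: a_k = 0, 4, -4, -20/3, 28, -772/15, …
ICs: h(0) = 0, h′(0) = 4.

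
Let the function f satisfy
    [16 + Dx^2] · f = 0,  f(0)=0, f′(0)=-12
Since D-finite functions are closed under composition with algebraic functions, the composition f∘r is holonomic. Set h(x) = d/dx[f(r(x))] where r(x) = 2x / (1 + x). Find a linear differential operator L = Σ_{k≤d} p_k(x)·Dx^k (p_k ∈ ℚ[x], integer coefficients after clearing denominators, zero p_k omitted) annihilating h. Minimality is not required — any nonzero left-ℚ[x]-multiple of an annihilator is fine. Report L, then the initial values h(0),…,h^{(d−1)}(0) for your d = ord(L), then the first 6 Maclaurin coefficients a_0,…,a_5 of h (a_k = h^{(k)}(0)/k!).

L = (70 + 12·x + 6·x^2) + (6 + 18·x + 18·x^2 + 6·x^3)·Dx + (1 + 4·x + 6·x^2 + 4·x^3 + x^4)·Dx^2  (order 2).
h: a_k = -24, 48, 696, -2976, 3464, 9360, …
ICs: h(0) = -24, h′(0) = 48.

f: a_k = 0, -12, 0, 32, 0, -128/5, …
h₀=f(r): pull back L_f along r ⇒ L₀.
h₀' ⇒ L via d/dx closure of L₀.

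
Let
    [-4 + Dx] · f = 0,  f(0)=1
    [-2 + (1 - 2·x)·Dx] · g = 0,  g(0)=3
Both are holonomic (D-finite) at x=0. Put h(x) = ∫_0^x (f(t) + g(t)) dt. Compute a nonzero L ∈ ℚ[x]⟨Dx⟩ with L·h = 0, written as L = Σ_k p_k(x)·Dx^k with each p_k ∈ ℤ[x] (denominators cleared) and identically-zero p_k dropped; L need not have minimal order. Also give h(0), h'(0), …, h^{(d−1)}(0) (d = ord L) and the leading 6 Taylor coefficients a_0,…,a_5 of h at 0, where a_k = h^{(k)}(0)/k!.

L = 32·x·Dx + (4 - 32·x + 32·x^2)·Dx^2 + (-1 + 6·x - 8·x^2)·Dx^3  (order 3).
h: a_k = 0, 4, 5, 20/3, 26/3, 176/15, …
ICs: h(0) = 0, h′(0) = 4, h′′(0) = 10.

f: a_k = 1, 4, 8, 32/3, 32/3, 128/15, …
g: a_k = 3, 6, 12, 24, 48, 96, …
L₀ := lclm(L_f,L_g); ord L₀ ≤ 1+1.
h=∫₀ˣh₀: take L = L₀·Dx.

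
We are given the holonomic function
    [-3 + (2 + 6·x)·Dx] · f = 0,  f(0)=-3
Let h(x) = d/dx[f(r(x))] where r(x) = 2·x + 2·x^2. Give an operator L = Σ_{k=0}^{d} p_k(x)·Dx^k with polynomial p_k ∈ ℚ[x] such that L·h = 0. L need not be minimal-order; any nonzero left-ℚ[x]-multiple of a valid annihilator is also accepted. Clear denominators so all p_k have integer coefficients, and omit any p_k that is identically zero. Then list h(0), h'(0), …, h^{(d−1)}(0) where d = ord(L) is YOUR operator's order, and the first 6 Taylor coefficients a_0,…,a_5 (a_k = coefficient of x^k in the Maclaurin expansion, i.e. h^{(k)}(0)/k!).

L = -1 + (-1 - 8·x - 18·x^2 - 12·x^3)·Dx  (order 1).
h: a_k = -9, 9, -81/2, 351/2, -6075/8, 26487/8, …
ICs: h(0) = -9.

f: a_k = -3, -9/2, 27/8, -81/16, 1215/128, -5103/256, …
Substitute x→r, Dx→(1/r')Dx; clear ⇒ L₀.
Derive L from L₀ (diff closure).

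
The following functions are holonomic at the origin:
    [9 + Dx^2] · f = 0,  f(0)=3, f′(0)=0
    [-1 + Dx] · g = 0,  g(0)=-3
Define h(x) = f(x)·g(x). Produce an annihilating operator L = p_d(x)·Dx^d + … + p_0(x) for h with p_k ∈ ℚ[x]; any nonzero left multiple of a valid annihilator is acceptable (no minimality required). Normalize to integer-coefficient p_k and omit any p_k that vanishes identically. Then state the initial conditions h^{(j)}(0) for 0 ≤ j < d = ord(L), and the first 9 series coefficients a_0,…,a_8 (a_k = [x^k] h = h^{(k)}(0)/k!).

f: a_k = 3, 0, -27/2, 0, 81/8, 0, -243/80, 0, 2187/4480, …
g: a_k = -3, -3, -3/2, -1/2, -1/8, -1/40, -1/240, -1/1680, -1/13440, …
Sym-product of L_f,L_g gives L₀ (≤ ord 2).
L = 10 - 2·Dx + Dx^2  (order 2).
h: a_k = -9, -9, 36, 39, -21/2, -237/10, -22/5, 307/70, 527/280, …
ICs: h(0) = -9, h′(0) = -9.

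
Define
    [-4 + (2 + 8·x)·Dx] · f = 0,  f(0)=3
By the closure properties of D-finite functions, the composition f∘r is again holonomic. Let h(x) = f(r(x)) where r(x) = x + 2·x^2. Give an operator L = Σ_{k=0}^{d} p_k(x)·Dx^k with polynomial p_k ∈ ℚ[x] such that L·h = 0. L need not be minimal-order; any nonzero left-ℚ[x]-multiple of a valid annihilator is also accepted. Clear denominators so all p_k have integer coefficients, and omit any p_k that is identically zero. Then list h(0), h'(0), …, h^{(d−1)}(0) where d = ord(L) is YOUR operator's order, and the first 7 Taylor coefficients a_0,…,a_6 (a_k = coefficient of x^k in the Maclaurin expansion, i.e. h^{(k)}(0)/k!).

L = (-2 - 8·x) + (1 + 4·x + 8·x^2)·Dx  (order 1).
h: a_k = 3, 6, 6, -12, 18, -12, -36, …
ICs: h(0) = 3.

f: a_k = 3, 6, -6, 12, -30, 84, -252, …
Substitute x→r, Dx→(1/r')Dx; clear ⇒ L₀.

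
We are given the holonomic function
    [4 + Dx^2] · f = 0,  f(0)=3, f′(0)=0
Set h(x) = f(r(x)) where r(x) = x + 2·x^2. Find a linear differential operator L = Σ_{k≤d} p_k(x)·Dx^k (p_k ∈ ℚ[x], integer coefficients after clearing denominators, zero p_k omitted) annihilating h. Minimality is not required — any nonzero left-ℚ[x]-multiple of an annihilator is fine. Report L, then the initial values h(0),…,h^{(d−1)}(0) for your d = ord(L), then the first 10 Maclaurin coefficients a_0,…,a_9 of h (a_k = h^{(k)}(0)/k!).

L = (4 + 48·x + 192·x^2 + 256·x^3) - 4·Dx + (1 + 4·x)·Dx^2  (order 2).
h: a_k = 3, 0, -6, -24, -22, 16, 716/15, 304/5, 1682/105, -4448/105, …
ICs: h(0) = 3, h′(0) = 0.

f: a_k = 3, 0, -6, 0, 2, 0, -4/15, 0, 2/105, 0, …
f∘r: x↦r, Dx↦Dx/r' in L_f ⇒ L₀.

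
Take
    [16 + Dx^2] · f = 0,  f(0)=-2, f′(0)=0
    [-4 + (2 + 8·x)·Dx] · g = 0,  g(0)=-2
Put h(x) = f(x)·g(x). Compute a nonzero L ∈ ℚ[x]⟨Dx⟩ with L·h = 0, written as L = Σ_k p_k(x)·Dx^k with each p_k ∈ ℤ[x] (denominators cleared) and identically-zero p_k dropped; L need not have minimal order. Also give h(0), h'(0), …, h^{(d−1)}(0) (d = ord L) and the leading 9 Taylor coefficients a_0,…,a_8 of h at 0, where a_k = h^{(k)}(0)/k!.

L = (28 + 128·x + 256·x^2) + (-4 - 16·x)·Dx + (1 + 8·x + 16·x^2)·Dx^2  (order 2).
h: a_k = 4, 8, -40, -48, 200/3, 208/3, -5584/45, 12832/45, -352376/315, …
ICs: h(0) = 4, h′(0) = 8.

f: a_k = -2, 0, 16, 0, -64/3, 0, 512/45, 0, -1024/315, …
g: a_k = -2, -4, 4, -8, 20, -56, 168, -528, 1716, …
Sym-product of L_f,L_g gives L₀ (≤ ord 2).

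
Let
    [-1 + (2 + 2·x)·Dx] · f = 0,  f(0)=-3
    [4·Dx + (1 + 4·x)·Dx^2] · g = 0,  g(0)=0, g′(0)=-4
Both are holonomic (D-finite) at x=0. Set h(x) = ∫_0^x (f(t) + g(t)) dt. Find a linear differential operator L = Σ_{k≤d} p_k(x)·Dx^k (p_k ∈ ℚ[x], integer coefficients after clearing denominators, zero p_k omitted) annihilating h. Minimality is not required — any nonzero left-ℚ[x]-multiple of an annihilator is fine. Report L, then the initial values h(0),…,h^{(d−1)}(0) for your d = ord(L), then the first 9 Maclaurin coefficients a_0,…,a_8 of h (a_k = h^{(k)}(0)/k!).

f: a_k = -3, -3/2, 3/8, -3/16, 15/128, -21/256, 63/1024, -99/2048, 1287/32768, …
g: a_k = 0, -4, 8, -64/3, 64, -1024/5, 2048/3, -16384/7, 8192, …
Sum ⇒ L₀ = lclm(L_f,L_g) in ℚ(x)⟨Dx⟩.
h=∫h₀ ⇒ L = L₀·Dx.
L = (52 + 16·x)·Dx^2 + (125 + 232·x + 80·x^2)·Dx^3 + (14 + 78·x + 96·x^2 + 32·x^3)·Dx^4  (order 4).
h: a_k = 0, -3, -11/4, 67/24, -1033/192, 8207/640, -262249/7680, 2097341/21504, -33555125/114688, …
ICs: h(0) = 0, h′(0) = -3, h′′(0) = -11/2, h′′′(0) = 67/4.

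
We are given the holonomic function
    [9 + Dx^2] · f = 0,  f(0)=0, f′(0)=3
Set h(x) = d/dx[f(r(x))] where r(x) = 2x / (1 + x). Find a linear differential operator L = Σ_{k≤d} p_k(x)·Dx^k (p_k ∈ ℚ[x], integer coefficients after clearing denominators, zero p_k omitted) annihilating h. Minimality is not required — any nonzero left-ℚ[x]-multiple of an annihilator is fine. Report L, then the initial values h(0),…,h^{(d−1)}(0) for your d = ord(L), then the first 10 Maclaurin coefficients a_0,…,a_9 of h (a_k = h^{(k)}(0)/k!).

f: a_k = 0, 3, 0, -9/2, 0, 81/40, 0, -243/560, 0, 243/4480, …
Change of var in L_f (x↦r) gives L₀.
Derive L from L₀ (diff closure).
L = (42 + 12·x + 6·x^2) + (6 + 18·x + 18·x^2 + 6·x^3)·Dx + (1 + 4·x + 6·x^2 + 4·x^3 + x^4)·Dx^2  (order 2).
h: a_k = 6, -12, -90, 408, -726, 180, 13386/5, -45168/5, 126414/7, -172140/7, …
ICs: h(0) = 6, h′(0) = -12.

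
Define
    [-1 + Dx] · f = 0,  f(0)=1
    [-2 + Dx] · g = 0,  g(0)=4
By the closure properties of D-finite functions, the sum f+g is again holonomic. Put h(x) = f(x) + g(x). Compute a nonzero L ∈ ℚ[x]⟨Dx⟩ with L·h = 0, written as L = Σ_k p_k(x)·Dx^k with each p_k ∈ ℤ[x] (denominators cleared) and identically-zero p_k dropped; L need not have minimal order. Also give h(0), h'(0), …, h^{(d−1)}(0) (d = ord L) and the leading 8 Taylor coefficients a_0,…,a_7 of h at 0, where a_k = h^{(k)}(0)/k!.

L = 2 - 3·Dx + Dx^2  (order 2).
h: a_k = 5, 9, 17/2, 11/2, 65/24, 43/40, 257/720, 57/560, …
ICs: h(0) = 5, h′(0) = 9.

f: a_k = 1, 1, 1/2, 1/6, 1/24, 1/120, 1/720, 1/5040, …
g: a_k = 4, 8, 8, 16/3, 8/3, 16/15, 16/45, 32/315, …
L₀ := lclm(L_f,L_g); ord L₀ ≤ 1+1.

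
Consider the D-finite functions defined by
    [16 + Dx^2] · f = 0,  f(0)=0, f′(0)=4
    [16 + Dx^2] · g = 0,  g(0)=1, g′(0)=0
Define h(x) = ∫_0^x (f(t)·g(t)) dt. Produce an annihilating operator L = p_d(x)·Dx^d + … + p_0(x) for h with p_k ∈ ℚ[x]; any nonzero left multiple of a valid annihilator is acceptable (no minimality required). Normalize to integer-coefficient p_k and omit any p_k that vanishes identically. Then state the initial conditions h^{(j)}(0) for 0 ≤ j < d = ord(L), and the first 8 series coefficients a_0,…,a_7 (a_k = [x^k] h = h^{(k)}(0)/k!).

L = 64·Dx^2 + Dx^4  (order 4).
h: a_k = 0, 0, 2, 0, -32/3, 0, 1024/45, 0, …
ICs: h(0) = 0, h′(0) = 0, h′′(0) = 4, h′′′(0) = 0.

f: a_k = 0, 4, 0, -32/3, 0, 128/15, 0, -1024/315, …
g: a_k = 1, 0, -8, 0, 32/3, 0, -256/45, 0, …
Sym-product of L_f,L_g gives L₀ (≤ ord 4).
h=∫h₀ ⇒ L = L₀·Dx.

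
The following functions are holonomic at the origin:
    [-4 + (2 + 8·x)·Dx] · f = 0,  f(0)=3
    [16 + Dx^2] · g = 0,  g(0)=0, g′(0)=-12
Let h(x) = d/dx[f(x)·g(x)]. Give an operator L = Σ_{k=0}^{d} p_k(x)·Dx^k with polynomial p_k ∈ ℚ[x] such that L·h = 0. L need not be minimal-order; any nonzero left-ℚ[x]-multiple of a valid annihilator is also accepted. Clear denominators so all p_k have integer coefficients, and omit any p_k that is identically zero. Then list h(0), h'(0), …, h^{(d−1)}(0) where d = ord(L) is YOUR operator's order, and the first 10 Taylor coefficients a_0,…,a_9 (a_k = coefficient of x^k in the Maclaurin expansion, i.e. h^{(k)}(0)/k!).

L = (212 + 2304·x + 8704·x^2 + 16384·x^3 + 16384·x^4) + (-4 - 144·x - 768·x^2 - 1024·x^3)·Dx + (7 + 88·x + 432·x^2 + 1024·x^3 + 1024·x^4)·Dx^2  (order 2).
h: a_k = -36, -144, 504, 192, 456, -23328/5, 15728, -1978112/35, 1482200/7, -50187296/63, …
ICs: h(0) = -36, h′(0) = -144.

f: a_k = 3, 6, -6, 12, -30, 84, -252, 792, -2574, 8580, …
g: a_k = 0, -12, 0, 32, 0, -128/5, 0, 1024/105, 0, -2048/945, …
L₀ := L_f ⊗_s L_g (sym. prod.), ord ≤ 2.
Differentiate: ansatz ord ≤ ord L₀ ⇒ L.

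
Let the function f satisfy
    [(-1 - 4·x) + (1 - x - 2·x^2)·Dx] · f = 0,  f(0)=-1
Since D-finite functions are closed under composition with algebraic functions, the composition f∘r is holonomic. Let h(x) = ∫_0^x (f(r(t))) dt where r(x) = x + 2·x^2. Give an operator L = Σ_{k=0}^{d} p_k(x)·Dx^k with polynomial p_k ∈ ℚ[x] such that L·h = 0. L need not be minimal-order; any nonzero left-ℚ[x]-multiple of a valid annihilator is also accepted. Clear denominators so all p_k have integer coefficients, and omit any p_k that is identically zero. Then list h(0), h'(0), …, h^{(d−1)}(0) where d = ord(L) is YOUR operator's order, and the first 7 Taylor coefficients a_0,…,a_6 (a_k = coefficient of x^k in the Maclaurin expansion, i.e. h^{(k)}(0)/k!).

L = (1 + 8·x + 24·x^2 + 32·x^3)·Dx + (-1 + x + 4·x^2 + 8·x^3 + 8·x^4)·Dx^2  (order 2).
h: a_k = 0, -1, -1/2, -5/3, -17/4, -53/5, -169/6, …
ICs: h(0) = 0, h′(0) = -1.

f: a_k = -1, -1, -3, -5, -11, -21, -43, …
L₀ from L_f via x↦r, Dx↦r'^{-1}Dx.
h=∫h₀ ⇒ L = L₀·Dx.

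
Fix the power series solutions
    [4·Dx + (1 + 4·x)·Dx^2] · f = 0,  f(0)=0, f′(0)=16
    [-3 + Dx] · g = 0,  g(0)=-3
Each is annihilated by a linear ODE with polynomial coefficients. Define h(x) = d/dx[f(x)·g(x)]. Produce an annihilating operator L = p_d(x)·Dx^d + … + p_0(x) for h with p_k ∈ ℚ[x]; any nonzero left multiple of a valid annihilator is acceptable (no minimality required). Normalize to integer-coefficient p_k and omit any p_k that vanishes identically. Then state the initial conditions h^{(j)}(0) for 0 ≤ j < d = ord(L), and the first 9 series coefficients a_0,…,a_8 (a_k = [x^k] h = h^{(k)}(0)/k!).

L = (51 - 72·x + 432·x^2) + (-14 - 288·x^2)·Dx + (-1 + 8·x + 48·x^2)·Dx^2  (order 2).
h: a_k = -48, -96, -552, 864, -5178, 20100, -414129/5, 1679928/5, -76156791/56, …
ICs: h(0) = -48, h′(0) = -96.

f: a_k = 0, 16, -32, 256/3, -256, 4096/5, -8192/3, 65536/7, -32768, …
g: a_k = -3, -9, -27/2, -27/2, -81/8, -243/40, -243/80, -729/560, -2187/4480, …
L₀ := L_f ⊗_s L_g (sym. prod.), ord ≤ 2.
h₀' ⇒ L via d/dx closure of L₀.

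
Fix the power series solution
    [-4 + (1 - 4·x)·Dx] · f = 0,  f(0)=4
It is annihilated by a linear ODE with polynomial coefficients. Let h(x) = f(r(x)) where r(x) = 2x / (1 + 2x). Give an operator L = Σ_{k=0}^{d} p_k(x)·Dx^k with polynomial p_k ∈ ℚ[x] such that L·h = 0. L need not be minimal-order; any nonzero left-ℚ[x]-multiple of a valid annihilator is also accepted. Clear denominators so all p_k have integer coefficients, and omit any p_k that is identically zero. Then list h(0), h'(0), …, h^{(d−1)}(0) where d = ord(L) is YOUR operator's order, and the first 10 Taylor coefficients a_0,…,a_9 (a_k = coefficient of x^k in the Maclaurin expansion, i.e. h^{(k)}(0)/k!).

f: a_k = 4, 16, 64, 256, 1024, 4096, 16384, 65536, 262144, 1048576, …
Substitute x→r, Dx→(1/r')Dx; clear ⇒ L₀.
L = 8 + (-1 + 4·x + 12·x^2)·Dx  (order 1).
h: a_k = 4, 32, 192, 1152, 6912, 41472, 248832, 1492992, 8957952, 53747712, …
ICs: h(0) = 4.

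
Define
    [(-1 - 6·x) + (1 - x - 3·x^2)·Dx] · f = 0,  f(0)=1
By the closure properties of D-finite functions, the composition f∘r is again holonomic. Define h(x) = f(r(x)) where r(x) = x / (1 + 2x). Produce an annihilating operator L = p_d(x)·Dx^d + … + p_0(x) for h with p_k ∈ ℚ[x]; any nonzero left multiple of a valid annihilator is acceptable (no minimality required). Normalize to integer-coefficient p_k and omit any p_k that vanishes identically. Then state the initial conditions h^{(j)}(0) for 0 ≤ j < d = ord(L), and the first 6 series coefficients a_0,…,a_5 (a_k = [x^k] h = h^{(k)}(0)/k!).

f: a_k = 1, 1, 4, 7, 19, 40, …
f∘r: x↦r, Dx↦Dx/r' in L_f ⇒ L₀.
L = (1 + 8·x) + (-1 - 5·x - 5·x^2 + 2·x^3)·Dx  (order 1).
h: a_k = 1, 1, 2, -5, 17, -56, …
ICs: h(0) = 1.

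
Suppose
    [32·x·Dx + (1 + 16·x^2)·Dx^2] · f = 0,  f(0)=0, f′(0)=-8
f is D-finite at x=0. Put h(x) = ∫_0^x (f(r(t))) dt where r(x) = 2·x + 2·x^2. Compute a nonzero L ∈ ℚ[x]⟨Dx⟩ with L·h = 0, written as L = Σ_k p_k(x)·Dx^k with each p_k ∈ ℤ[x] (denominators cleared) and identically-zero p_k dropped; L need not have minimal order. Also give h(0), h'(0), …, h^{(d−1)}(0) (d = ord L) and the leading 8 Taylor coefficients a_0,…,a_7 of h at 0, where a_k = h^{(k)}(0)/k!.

L = (-2 + 128·x + 512·x^2 + 768·x^3 + 384·x^4)·Dx^2 + (1 + 2·x + 64·x^2 + 256·x^3 + 320·x^4 + 128·x^5)·Dx^3  (order 3).
h: a_k = 0, 0, -8, -16/3, 256/3, 1024/5, -30208/15, -195584/21, …
ICs: h(0) = 0, h′(0) = 0, h′′(0) = -16.

f: a_k = 0, -8, 0, 128/3, 0, -2048/5, 0, 32768/7, …
f∘r: x↦r, Dx↦Dx/r' in L_f ⇒ L₀.
h=∫h₀ ⇒ L = L₀·Dx.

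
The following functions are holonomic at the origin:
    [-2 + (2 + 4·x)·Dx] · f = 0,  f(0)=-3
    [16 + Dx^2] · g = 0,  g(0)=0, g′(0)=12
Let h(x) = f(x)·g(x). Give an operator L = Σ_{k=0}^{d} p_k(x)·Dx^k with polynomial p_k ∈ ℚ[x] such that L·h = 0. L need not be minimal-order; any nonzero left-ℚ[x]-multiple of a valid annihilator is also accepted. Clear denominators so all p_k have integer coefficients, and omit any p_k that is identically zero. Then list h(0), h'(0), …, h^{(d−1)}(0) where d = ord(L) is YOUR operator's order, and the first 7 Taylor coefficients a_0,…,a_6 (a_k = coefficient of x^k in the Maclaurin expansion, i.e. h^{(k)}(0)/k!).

L = (19 + 64·x + 64·x^2) + (-2 - 4·x)·Dx + (1 + 4·x + 4·x^2)·Dx^2  (order 2).
h: a_k = 0, -36, -36, 114, 78, -1023/10, -603/10, …
ICs: h(0) = 0, h′(0) = -36.

f: a_k = -3, -3, 3/2, -3/2, 15/8, -21/8, 63/16, …
g: a_k = 0, 12, 0, -32, 0, 128/5, 0, …
Product ⇒ symmetric product L₀, ord ≤ 2.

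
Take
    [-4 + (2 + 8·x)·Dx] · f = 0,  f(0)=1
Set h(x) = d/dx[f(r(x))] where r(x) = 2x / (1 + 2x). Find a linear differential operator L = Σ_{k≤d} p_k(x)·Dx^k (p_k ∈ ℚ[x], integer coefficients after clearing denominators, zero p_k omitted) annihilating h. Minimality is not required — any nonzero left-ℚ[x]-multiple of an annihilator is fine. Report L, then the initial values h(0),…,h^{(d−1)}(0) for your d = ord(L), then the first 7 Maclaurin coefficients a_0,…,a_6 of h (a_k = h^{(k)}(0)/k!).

f: a_k = 1, 2, -2, 4, -10, 28, -84, …
f∘r: x↦r, Dx↦Dx/r' in L_f ⇒ L₀.
h₀' ⇒ L via d/dx closure of L₀.
L = (-8 - 40·x) + (-1 - 12·x - 20·x^2)·Dx  (order 1).
h: a_k = 4, -32, 240, -1920, 16320, -144384, 1309952, …
ICs: h(0) = 4.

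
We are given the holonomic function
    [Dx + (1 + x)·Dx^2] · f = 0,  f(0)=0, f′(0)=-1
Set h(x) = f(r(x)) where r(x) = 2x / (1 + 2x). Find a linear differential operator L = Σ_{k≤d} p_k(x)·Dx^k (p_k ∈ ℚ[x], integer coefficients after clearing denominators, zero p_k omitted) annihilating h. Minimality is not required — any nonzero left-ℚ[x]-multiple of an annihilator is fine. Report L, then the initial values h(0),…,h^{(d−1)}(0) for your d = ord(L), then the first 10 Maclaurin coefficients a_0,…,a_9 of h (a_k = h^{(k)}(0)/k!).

L = (6 + 16·x)·Dx + (1 + 6·x + 8·x^2)·Dx^2  (order 2).
h: a_k = 0, -2, 6, -56/3, 60, -992/5, 672, -16256/7, 8160, -261632/9, …
ICs: h(0) = 0, h′(0) = -2.

f: a_k = 0, -1, 1/2, -1/3, 1/4, -1/5, 1/6, -1/7, 1/8, -1/9, …
f∘r: x↦r, Dx↦Dx/r' in L_f ⇒ L₀.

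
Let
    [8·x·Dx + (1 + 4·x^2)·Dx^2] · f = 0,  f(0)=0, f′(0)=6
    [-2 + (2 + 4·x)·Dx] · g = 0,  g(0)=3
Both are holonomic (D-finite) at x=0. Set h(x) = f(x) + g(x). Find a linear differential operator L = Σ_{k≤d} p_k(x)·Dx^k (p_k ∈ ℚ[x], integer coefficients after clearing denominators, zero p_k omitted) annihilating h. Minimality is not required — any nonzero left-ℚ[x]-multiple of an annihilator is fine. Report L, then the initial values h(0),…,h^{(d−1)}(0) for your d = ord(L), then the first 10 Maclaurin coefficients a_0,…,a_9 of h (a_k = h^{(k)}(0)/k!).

L = (-8 - 40·x + 96·x^2 + 96·x^3)·Dx + (-11 - 32·x + 40·x^2 + 384·x^3 + 336·x^4)·Dx^2 + (-1 + 6·x + 24·x^2 + 48·x^3 + 112·x^4 + 96·x^5)·Dx^3  (order 3).
h: a_k = 3, 9, -3/2, -13/2, -15/8, 873/40, -63/16, -5451/112, -1287/128, 71971/384, …
ICs: h(0) = 3, h′(0) = 9, h′′(0) = -3.

f: a_k = 0, 6, 0, -8, 0, 96/5, 0, -384/7, 0, 512/3, …
g: a_k = 3, 3, -3/2, 3/2, -15/8, 21/8, -63/16, 99/16, -1287/128, 2145/128, …
f+g: L₀ = lclm(L_f,L_g), ord ≤ 2+1.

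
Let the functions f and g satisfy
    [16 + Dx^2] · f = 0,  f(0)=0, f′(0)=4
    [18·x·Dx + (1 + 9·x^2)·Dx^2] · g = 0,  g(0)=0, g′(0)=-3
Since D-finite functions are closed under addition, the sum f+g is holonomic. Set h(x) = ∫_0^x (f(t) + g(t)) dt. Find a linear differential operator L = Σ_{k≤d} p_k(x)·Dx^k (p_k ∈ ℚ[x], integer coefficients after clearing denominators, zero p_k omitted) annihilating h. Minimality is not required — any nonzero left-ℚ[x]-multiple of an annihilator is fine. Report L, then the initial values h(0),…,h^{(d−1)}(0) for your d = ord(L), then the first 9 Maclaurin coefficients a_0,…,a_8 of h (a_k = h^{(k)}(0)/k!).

L = (-13248·x + 181440·x^3 + 186624·x^5)·Dx^2 + (-16 + 6048·x^2 + 66096·x^4 + 93312·x^6)·Dx^3 + (-828·x + 11340·x^3 + 11664·x^5)·Dx^4 + (-1 + 378·x^2 + 4131·x^4 + 5832·x^6)·Dx^5  (order 5).
h: a_k = 0, 0, 1/2, 0, -5/12, 0, -601/90, 0, 13913/360, …
ICs: h(0) = 0, h′(0) = 0, h′′(0) = 1, h′′′(0) = 0, h′′′′(0) = -10.

f: a_k = 0, 4, 0, -32/3, 0, 128/15, 0, -1024/315, 0, …
g: a_k = 0, -3, 0, 9, 0, -243/5, 0, 2187/7, 0, …
Weyl lclm of L_f,L_g ⇒ L₀ (ord ≤ 4).
h=∫h₀ ⇒ L = L₀·Dx.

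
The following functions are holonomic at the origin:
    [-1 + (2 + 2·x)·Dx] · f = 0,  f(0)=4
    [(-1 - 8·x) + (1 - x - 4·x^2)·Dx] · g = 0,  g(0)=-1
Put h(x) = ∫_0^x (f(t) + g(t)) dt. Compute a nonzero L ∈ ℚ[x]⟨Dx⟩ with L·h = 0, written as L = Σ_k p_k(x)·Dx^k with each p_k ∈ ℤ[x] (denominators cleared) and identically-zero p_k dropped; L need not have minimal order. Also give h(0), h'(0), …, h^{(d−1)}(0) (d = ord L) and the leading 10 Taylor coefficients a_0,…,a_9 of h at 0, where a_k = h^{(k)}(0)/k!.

L = (21 + 75·x + 228·x^2 + 160·x^3)·Dx + (-41 - 174·x - 609·x^2 - 872·x^3 - 400·x^4)·Dx^2 + (2 + 38·x + 30·x^2 - 198·x^3 - 352·x^4 - 160·x^5)·Dx^3  (order 3).
h: a_k = 0, 3, 1/2, -11/6, -35/16, -933/160, -4153/384, -46357/1792, -225759/4096, -9544109/73728, …
ICs: h(0) = 0, h′(0) = 3, h′′(0) = 1.

f: a_k = 4, 2, -1/2, 1/4, -5/32, 7/64, -21/256, 33/512, -429/8192, 715/16384, …
g: a_k = -1, -1, -5, -9, -29, -65, -181, -441, -1165, -2929, …
L₀ := lclm(L_f,L_g); ord L₀ ≤ 1+1.
∫: right-multiply L₀ by Dx.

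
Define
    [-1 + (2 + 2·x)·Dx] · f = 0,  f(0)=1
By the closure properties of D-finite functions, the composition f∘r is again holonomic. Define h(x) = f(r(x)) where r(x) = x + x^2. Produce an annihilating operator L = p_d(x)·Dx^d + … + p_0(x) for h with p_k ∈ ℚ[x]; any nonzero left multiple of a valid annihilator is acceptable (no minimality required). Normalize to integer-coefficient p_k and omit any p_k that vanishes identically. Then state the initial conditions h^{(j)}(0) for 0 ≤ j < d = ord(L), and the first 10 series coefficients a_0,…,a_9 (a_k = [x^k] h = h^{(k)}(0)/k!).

f: a_k = 1, 1/2, -1/8, 1/16, -5/128, 7/256, -21/1024, 33/2048, -429/32768, 715/65536, …
f∘r: x↦r, Dx↦Dx/r' in L_f ⇒ L₀.
L = (-1 - 2·x) + (2 + 2·x + 2·x^2)·Dx  (order 1).
h: a_k = 1, 1/2, 3/8, -3/16, 3/128, 15/256, -57/1024, 21/2048, 867/32768, -1893/65536, …
ICs: h(0) = 1.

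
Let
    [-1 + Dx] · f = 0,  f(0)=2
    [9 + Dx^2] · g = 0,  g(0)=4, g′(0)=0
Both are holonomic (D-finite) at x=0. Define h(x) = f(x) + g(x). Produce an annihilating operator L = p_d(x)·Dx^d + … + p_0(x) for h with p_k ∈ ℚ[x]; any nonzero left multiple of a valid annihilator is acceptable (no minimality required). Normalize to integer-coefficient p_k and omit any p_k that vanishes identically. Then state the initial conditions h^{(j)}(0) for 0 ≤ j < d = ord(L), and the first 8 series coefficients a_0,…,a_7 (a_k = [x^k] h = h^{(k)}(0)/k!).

L = -9 + 9·Dx - Dx^2 + Dx^3  (order 3).
h: a_k = 6, 2, -17, 1/3, 163/12, 1/60, -1457/360, 1/2520, …
ICs: h(0) = 6, h′(0) = 2, h′′(0) = -34.

f: a_k = 2, 2, 1, 1/3, 1/12, 1/60, 1/360, 1/2520, …
g: a_k = 4, 0, -18, 0, 27/2, 0, -81/20, 0, …
h₀=f+g: left-lcm gives L₀, ord ≤ 3.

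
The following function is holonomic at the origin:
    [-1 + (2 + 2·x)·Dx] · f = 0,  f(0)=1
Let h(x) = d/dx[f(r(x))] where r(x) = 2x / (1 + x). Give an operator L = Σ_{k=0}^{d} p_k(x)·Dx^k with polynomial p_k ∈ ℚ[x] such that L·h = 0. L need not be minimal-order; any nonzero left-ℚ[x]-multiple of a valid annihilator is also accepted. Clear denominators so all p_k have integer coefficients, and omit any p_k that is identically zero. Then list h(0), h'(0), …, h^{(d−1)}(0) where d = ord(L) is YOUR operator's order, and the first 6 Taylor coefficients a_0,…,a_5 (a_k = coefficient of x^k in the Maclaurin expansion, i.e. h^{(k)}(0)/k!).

f: a_k = 1, 1/2, -1/8, 1/16, -5/128, 7/256, …
h₀=f(r): pull back L_f along r ⇒ L₀.
Derive L from L₀ (diff closure).
L = (-3 - 6·x) + (-1 - 4·x - 3·x^2)·Dx  (order 1).
h: a_k = 1, -3, 15/2, -37/2, 375/8, -981/8, …
ICs: h(0) = 1.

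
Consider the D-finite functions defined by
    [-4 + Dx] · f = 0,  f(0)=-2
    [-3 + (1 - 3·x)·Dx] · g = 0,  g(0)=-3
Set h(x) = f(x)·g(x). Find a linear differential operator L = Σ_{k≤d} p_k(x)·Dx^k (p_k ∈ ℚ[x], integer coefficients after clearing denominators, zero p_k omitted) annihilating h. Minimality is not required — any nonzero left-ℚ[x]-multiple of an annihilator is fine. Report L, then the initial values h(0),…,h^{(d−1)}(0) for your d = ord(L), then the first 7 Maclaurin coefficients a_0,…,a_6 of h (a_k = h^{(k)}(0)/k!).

f: a_k = -2, -8, -16, -64/3, -64/3, -256/15, -512/45, …
g: a_k = -3, -9, -27, -81, -243, -729, -2187, …
Sym-product of L_f,L_g gives L₀ (≤ ord 1).
L = (7 - 12·x) + (-1 + 3·x)·Dx  (order 1).
h: a_k = 6, 42, 174, 586, 1822, 27586/5, 248786/15, …
ICs: h(0) = 6.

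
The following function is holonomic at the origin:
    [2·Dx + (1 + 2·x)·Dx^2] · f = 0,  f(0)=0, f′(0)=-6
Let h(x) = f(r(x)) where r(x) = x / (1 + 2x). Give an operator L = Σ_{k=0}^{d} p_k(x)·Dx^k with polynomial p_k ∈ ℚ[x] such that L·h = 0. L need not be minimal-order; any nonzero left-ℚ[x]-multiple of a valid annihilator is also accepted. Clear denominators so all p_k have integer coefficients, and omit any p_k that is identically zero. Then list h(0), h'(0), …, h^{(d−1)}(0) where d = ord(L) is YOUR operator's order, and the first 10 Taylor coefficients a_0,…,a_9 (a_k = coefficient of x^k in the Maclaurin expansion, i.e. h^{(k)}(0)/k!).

f: a_k = 0, -6, 6, -8, 12, -96/5, 32, -384/7, 96, -512/3, …
Change of var in L_f (x↦r) gives L₀.
L = (6 + 16·x)·Dx + (1 + 6·x + 8·x^2)·Dx^2  (order 2).
h: a_k = 0, -6, 18, -56, 180, -2976/5, 2016, -48768/7, 24480, -261632/3, …
ICs: h(0) = 0, h′(0) = -6.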